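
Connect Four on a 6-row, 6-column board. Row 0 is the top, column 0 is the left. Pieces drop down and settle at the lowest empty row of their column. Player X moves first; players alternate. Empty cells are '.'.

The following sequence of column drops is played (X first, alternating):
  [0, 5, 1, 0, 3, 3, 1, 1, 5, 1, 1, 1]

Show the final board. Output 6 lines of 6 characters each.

Answer: .O....
.X....
.O....
.O....
OX.O.X
XX.X.O

Derivation:
Move 1: X drops in col 0, lands at row 5
Move 2: O drops in col 5, lands at row 5
Move 3: X drops in col 1, lands at row 5
Move 4: O drops in col 0, lands at row 4
Move 5: X drops in col 3, lands at row 5
Move 6: O drops in col 3, lands at row 4
Move 7: X drops in col 1, lands at row 4
Move 8: O drops in col 1, lands at row 3
Move 9: X drops in col 5, lands at row 4
Move 10: O drops in col 1, lands at row 2
Move 11: X drops in col 1, lands at row 1
Move 12: O drops in col 1, lands at row 0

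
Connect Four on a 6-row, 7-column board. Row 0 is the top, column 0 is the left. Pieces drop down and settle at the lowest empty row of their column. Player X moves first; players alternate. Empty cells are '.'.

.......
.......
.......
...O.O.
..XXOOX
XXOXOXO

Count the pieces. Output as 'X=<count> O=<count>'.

X=7 O=7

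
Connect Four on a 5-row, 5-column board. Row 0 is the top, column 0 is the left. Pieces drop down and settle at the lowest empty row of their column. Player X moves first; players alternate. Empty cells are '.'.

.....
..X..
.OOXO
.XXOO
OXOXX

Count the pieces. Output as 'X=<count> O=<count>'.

X=7 O=7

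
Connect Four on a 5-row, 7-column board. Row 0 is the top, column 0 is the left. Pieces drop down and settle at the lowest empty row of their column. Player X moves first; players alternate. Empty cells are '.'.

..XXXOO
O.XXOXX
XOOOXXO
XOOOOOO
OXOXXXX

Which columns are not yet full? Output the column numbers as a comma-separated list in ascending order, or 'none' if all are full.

col 0: top cell = '.' → open
col 1: top cell = '.' → open
col 2: top cell = 'X' → FULL
col 3: top cell = 'X' → FULL
col 4: top cell = 'X' → FULL
col 5: top cell = 'O' → FULL
col 6: top cell = 'O' → FULL

Answer: 0,1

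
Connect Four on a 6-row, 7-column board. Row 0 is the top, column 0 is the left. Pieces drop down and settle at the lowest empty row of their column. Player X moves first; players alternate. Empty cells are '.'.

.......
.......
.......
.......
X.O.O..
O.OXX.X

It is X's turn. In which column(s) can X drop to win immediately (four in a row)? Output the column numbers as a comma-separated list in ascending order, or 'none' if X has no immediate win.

col 0: drop X → no win
col 1: drop X → no win
col 2: drop X → no win
col 3: drop X → no win
col 4: drop X → no win
col 5: drop X → WIN!
col 6: drop X → no win

Answer: 5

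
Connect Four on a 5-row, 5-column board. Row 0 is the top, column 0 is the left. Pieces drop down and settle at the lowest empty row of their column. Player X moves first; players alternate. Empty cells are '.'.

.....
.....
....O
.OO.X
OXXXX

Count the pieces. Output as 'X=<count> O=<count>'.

X=5 O=4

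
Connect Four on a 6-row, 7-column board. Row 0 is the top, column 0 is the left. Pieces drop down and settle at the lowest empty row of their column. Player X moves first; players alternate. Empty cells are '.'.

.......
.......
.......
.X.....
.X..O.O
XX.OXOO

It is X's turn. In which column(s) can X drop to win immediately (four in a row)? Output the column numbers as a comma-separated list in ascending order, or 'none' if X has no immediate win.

col 0: drop X → no win
col 1: drop X → WIN!
col 2: drop X → no win
col 3: drop X → no win
col 4: drop X → no win
col 5: drop X → no win
col 6: drop X → no win

Answer: 1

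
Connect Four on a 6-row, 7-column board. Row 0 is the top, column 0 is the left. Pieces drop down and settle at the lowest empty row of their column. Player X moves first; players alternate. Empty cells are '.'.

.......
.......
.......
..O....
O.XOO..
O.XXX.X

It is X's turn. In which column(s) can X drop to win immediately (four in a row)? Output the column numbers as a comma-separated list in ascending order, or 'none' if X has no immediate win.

col 0: drop X → no win
col 1: drop X → WIN!
col 2: drop X → no win
col 3: drop X → no win
col 4: drop X → no win
col 5: drop X → WIN!
col 6: drop X → no win

Answer: 1,5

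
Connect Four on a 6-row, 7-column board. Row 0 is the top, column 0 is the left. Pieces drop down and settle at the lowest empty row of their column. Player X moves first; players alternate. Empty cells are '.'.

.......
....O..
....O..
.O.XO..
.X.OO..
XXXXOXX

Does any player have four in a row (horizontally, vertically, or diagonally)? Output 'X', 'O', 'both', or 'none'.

both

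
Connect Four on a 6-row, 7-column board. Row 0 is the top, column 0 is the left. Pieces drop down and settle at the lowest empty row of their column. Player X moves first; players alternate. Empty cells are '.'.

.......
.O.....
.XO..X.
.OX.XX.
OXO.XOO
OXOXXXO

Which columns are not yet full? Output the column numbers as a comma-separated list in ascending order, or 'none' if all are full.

Answer: 0,1,2,3,4,5,6

Derivation:
col 0: top cell = '.' → open
col 1: top cell = '.' → open
col 2: top cell = '.' → open
col 3: top cell = '.' → open
col 4: top cell = '.' → open
col 5: top cell = '.' → open
col 6: top cell = '.' → open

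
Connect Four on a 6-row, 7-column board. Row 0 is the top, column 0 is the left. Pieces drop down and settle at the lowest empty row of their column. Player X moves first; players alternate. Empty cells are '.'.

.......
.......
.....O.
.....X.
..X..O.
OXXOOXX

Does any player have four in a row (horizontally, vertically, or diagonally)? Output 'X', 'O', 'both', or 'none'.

none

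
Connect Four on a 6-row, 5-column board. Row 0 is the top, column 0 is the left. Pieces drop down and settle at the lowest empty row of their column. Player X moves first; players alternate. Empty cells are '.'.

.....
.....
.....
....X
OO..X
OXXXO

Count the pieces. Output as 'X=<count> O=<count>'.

X=5 O=4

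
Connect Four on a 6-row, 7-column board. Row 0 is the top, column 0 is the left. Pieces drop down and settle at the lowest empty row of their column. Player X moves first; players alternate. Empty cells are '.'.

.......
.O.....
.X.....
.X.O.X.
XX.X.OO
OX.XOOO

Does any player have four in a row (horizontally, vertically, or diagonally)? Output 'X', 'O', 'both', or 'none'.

X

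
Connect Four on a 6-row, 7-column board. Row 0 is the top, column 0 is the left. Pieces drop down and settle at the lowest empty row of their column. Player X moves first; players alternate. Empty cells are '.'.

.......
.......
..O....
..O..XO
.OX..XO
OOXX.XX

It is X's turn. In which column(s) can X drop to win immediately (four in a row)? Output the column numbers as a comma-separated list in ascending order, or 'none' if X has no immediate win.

col 0: drop X → no win
col 1: drop X → no win
col 2: drop X → no win
col 3: drop X → no win
col 4: drop X → WIN!
col 5: drop X → WIN!
col 6: drop X → no win

Answer: 4,5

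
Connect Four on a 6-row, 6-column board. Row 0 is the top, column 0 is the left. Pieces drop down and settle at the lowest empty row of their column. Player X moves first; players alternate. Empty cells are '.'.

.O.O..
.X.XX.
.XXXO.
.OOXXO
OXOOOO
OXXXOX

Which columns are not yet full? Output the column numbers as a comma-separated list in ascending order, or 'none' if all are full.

Answer: 0,2,4,5

Derivation:
col 0: top cell = '.' → open
col 1: top cell = 'O' → FULL
col 2: top cell = '.' → open
col 3: top cell = 'O' → FULL
col 4: top cell = '.' → open
col 5: top cell = '.' → open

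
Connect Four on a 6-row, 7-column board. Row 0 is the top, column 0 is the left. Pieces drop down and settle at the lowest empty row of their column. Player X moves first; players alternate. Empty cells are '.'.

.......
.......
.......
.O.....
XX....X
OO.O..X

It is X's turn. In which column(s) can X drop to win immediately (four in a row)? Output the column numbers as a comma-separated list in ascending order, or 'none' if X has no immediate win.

col 0: drop X → no win
col 1: drop X → no win
col 2: drop X → no win
col 3: drop X → no win
col 4: drop X → no win
col 5: drop X → no win
col 6: drop X → no win

Answer: none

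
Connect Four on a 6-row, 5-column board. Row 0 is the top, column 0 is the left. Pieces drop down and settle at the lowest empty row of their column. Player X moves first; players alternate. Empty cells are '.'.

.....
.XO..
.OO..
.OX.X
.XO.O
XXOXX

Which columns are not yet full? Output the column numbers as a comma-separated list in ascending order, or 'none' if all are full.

col 0: top cell = '.' → open
col 1: top cell = '.' → open
col 2: top cell = '.' → open
col 3: top cell = '.' → open
col 4: top cell = '.' → open

Answer: 0,1,2,3,4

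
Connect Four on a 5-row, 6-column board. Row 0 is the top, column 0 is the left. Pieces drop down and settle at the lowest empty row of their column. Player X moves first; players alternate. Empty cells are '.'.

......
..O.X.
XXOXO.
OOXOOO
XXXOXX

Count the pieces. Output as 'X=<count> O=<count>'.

X=10 O=9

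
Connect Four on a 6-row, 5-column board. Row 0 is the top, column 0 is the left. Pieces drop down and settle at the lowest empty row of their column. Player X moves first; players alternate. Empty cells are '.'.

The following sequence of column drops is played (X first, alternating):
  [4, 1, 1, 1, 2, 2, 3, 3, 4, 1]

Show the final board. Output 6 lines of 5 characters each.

Answer: .....
.....
.O...
.O...
.XOOX
.OXXX

Derivation:
Move 1: X drops in col 4, lands at row 5
Move 2: O drops in col 1, lands at row 5
Move 3: X drops in col 1, lands at row 4
Move 4: O drops in col 1, lands at row 3
Move 5: X drops in col 2, lands at row 5
Move 6: O drops in col 2, lands at row 4
Move 7: X drops in col 3, lands at row 5
Move 8: O drops in col 3, lands at row 4
Move 9: X drops in col 4, lands at row 4
Move 10: O drops in col 1, lands at row 2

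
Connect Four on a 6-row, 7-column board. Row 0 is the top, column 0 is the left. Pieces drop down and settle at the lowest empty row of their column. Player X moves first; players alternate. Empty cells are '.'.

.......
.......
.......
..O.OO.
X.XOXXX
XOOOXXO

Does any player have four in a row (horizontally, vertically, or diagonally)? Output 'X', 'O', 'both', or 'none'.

none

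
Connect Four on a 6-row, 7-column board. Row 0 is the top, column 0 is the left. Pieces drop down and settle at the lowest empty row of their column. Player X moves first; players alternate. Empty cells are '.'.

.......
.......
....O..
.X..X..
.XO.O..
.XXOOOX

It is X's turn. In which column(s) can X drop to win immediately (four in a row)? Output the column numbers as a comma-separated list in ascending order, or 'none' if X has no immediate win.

col 0: drop X → no win
col 1: drop X → WIN!
col 2: drop X → no win
col 3: drop X → no win
col 4: drop X → no win
col 5: drop X → no win
col 6: drop X → no win

Answer: 1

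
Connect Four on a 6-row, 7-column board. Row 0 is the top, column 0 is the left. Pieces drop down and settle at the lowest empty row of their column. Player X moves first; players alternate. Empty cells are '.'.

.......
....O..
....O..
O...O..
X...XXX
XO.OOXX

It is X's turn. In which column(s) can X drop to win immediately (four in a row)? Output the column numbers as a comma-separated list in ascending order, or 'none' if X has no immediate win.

col 0: drop X → no win
col 1: drop X → no win
col 2: drop X → no win
col 3: drop X → WIN!
col 4: drop X → no win
col 5: drop X → no win
col 6: drop X → no win

Answer: 3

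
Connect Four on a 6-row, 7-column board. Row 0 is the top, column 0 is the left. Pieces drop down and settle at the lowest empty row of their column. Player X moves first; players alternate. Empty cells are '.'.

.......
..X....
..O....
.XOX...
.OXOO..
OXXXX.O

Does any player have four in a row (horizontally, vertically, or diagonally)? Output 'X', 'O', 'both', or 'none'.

X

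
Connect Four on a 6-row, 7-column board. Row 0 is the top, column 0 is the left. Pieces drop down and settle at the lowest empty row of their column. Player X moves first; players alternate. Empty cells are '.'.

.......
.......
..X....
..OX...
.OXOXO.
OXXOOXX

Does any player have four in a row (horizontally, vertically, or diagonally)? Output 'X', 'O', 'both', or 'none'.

X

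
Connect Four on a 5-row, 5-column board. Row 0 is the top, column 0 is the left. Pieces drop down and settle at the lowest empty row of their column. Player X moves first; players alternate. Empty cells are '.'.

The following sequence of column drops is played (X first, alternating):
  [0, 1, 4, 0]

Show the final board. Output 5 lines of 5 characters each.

Move 1: X drops in col 0, lands at row 4
Move 2: O drops in col 1, lands at row 4
Move 3: X drops in col 4, lands at row 4
Move 4: O drops in col 0, lands at row 3

Answer: .....
.....
.....
O....
XO..X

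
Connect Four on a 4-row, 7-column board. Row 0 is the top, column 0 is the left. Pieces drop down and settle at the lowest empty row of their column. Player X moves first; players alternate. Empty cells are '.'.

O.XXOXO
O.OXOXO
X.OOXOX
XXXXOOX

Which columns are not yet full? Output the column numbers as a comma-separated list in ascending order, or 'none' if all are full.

col 0: top cell = 'O' → FULL
col 1: top cell = '.' → open
col 2: top cell = 'X' → FULL
col 3: top cell = 'X' → FULL
col 4: top cell = 'O' → FULL
col 5: top cell = 'X' → FULL
col 6: top cell = 'O' → FULL

Answer: 1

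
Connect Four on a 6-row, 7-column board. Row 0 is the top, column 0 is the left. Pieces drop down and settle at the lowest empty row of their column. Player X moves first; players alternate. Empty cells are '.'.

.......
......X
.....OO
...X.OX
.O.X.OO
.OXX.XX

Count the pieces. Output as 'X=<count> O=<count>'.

X=8 O=7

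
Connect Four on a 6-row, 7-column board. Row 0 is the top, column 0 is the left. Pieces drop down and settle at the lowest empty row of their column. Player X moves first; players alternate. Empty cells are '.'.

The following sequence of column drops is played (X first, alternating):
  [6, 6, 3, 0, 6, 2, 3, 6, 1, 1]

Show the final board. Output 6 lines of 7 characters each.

Move 1: X drops in col 6, lands at row 5
Move 2: O drops in col 6, lands at row 4
Move 3: X drops in col 3, lands at row 5
Move 4: O drops in col 0, lands at row 5
Move 5: X drops in col 6, lands at row 3
Move 6: O drops in col 2, lands at row 5
Move 7: X drops in col 3, lands at row 4
Move 8: O drops in col 6, lands at row 2
Move 9: X drops in col 1, lands at row 5
Move 10: O drops in col 1, lands at row 4

Answer: .......
.......
......O
......X
.O.X..O
OXOX..X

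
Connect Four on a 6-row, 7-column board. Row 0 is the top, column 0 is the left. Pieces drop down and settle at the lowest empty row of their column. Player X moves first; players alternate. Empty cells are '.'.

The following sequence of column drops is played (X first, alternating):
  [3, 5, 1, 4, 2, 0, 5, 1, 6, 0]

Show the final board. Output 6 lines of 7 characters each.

Move 1: X drops in col 3, lands at row 5
Move 2: O drops in col 5, lands at row 5
Move 3: X drops in col 1, lands at row 5
Move 4: O drops in col 4, lands at row 5
Move 5: X drops in col 2, lands at row 5
Move 6: O drops in col 0, lands at row 5
Move 7: X drops in col 5, lands at row 4
Move 8: O drops in col 1, lands at row 4
Move 9: X drops in col 6, lands at row 5
Move 10: O drops in col 0, lands at row 4

Answer: .......
.......
.......
.......
OO...X.
OXXXOOX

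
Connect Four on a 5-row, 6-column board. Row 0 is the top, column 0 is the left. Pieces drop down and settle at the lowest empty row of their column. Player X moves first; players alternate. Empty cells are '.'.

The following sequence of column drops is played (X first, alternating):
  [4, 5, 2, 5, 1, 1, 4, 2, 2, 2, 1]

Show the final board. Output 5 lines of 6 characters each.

Answer: ......
..O...
.XX...
.OO.XO
.XX.XO

Derivation:
Move 1: X drops in col 4, lands at row 4
Move 2: O drops in col 5, lands at row 4
Move 3: X drops in col 2, lands at row 4
Move 4: O drops in col 5, lands at row 3
Move 5: X drops in col 1, lands at row 4
Move 6: O drops in col 1, lands at row 3
Move 7: X drops in col 4, lands at row 3
Move 8: O drops in col 2, lands at row 3
Move 9: X drops in col 2, lands at row 2
Move 10: O drops in col 2, lands at row 1
Move 11: X drops in col 1, lands at row 2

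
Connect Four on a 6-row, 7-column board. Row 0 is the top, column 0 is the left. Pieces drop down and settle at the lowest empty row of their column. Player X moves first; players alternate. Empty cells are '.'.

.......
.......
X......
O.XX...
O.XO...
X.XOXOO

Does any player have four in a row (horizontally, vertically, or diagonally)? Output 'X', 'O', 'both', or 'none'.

none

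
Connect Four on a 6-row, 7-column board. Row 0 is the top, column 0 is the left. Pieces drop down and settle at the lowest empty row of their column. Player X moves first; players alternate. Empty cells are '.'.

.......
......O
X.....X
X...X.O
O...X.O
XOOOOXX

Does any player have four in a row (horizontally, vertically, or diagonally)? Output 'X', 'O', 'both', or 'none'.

O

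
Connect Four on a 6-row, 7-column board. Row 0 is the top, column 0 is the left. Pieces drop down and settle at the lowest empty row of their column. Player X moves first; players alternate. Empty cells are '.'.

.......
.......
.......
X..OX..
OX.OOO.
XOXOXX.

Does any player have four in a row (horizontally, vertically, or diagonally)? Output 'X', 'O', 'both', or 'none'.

none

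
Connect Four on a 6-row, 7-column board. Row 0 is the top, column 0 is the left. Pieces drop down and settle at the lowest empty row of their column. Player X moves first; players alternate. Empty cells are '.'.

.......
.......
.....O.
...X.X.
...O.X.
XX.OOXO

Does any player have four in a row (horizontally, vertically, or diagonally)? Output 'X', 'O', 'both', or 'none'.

none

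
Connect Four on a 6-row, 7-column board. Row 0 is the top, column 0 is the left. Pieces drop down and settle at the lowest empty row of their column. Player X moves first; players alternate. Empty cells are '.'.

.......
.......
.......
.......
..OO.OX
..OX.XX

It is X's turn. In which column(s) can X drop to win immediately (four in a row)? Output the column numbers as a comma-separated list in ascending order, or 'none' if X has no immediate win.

col 0: drop X → no win
col 1: drop X → no win
col 2: drop X → no win
col 3: drop X → no win
col 4: drop X → WIN!
col 5: drop X → no win
col 6: drop X → no win

Answer: 4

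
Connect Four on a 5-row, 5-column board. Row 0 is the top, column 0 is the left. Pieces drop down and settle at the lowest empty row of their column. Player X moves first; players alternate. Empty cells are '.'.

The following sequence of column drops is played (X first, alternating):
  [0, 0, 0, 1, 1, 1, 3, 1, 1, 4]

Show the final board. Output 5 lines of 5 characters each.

Answer: .X...
.O...
XO...
OX...
XO.XO

Derivation:
Move 1: X drops in col 0, lands at row 4
Move 2: O drops in col 0, lands at row 3
Move 3: X drops in col 0, lands at row 2
Move 4: O drops in col 1, lands at row 4
Move 5: X drops in col 1, lands at row 3
Move 6: O drops in col 1, lands at row 2
Move 7: X drops in col 3, lands at row 4
Move 8: O drops in col 1, lands at row 1
Move 9: X drops in col 1, lands at row 0
Move 10: O drops in col 4, lands at row 4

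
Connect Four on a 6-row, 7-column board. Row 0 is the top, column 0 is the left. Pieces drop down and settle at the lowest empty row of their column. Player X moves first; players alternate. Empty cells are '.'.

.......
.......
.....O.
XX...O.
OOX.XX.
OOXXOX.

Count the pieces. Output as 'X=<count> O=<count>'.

X=8 O=7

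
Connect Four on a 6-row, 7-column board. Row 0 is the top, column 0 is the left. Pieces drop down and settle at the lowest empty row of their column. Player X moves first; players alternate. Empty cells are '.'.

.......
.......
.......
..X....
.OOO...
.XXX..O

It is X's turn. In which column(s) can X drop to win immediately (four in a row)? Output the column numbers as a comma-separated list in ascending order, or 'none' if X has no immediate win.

col 0: drop X → WIN!
col 1: drop X → no win
col 2: drop X → no win
col 3: drop X → no win
col 4: drop X → WIN!
col 5: drop X → no win
col 6: drop X → no win

Answer: 0,4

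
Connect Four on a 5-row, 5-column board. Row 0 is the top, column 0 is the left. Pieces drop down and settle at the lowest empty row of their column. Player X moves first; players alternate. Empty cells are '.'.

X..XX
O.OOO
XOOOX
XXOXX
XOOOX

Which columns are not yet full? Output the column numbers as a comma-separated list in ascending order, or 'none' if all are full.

col 0: top cell = 'X' → FULL
col 1: top cell = '.' → open
col 2: top cell = '.' → open
col 3: top cell = 'X' → FULL
col 4: top cell = 'X' → FULL

Answer: 1,2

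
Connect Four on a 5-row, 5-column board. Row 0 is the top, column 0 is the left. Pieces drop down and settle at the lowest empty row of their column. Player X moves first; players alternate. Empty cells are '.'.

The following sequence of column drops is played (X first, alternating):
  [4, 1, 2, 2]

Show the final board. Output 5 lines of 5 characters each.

Answer: .....
.....
.....
..O..
.OX.X

Derivation:
Move 1: X drops in col 4, lands at row 4
Move 2: O drops in col 1, lands at row 4
Move 3: X drops in col 2, lands at row 4
Move 4: O drops in col 2, lands at row 3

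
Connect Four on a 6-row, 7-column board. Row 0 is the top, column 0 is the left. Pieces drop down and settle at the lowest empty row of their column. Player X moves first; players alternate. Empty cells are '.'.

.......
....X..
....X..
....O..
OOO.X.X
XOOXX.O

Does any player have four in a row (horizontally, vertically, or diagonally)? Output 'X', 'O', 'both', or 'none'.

none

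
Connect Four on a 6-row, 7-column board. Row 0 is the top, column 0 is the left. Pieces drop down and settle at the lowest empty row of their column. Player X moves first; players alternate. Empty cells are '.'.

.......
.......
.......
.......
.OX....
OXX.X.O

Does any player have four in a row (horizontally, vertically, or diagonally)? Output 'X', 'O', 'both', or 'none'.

none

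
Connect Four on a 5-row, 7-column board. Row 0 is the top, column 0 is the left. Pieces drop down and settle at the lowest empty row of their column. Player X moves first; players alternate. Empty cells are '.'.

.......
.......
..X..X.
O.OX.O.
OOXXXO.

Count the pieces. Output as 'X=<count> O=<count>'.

X=6 O=6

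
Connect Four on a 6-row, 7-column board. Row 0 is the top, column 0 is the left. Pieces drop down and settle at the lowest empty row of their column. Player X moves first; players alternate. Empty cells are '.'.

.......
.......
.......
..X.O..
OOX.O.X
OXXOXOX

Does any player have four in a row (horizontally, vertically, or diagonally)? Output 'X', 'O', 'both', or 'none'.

none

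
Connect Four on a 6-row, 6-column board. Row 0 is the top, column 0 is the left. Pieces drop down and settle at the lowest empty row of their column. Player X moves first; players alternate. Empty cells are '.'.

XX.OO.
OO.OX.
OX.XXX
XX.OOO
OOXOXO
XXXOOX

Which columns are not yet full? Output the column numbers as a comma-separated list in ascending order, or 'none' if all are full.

col 0: top cell = 'X' → FULL
col 1: top cell = 'X' → FULL
col 2: top cell = '.' → open
col 3: top cell = 'O' → FULL
col 4: top cell = 'O' → FULL
col 5: top cell = '.' → open

Answer: 2,5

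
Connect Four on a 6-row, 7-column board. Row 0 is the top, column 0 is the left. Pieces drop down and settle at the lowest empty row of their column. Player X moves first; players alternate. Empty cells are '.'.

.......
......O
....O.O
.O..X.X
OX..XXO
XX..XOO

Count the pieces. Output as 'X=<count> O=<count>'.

X=8 O=8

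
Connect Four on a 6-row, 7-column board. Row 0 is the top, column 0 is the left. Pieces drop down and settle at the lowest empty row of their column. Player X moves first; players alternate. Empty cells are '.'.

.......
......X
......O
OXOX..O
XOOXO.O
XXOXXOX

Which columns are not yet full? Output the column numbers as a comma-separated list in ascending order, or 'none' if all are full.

Answer: 0,1,2,3,4,5,6

Derivation:
col 0: top cell = '.' → open
col 1: top cell = '.' → open
col 2: top cell = '.' → open
col 3: top cell = '.' → open
col 4: top cell = '.' → open
col 5: top cell = '.' → open
col 6: top cell = '.' → open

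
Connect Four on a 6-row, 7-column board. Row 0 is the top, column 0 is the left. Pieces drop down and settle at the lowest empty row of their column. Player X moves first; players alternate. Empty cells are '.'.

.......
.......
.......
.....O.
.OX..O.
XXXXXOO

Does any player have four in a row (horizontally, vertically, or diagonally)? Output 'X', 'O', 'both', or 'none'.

X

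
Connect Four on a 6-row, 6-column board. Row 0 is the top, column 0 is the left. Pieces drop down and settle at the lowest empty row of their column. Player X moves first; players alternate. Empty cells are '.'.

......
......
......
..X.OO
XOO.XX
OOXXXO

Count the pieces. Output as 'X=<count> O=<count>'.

X=7 O=7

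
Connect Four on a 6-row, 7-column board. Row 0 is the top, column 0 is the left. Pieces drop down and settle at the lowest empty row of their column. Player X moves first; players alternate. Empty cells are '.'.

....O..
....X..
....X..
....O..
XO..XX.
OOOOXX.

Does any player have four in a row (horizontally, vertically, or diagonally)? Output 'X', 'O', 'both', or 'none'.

O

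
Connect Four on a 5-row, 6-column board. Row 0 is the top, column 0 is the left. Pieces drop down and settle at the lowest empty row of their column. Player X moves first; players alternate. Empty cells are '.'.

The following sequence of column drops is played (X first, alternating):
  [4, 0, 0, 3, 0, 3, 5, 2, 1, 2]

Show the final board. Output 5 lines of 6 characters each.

Answer: ......
......
X.....
X.OO..
OXOOXX

Derivation:
Move 1: X drops in col 4, lands at row 4
Move 2: O drops in col 0, lands at row 4
Move 3: X drops in col 0, lands at row 3
Move 4: O drops in col 3, lands at row 4
Move 5: X drops in col 0, lands at row 2
Move 6: O drops in col 3, lands at row 3
Move 7: X drops in col 5, lands at row 4
Move 8: O drops in col 2, lands at row 4
Move 9: X drops in col 1, lands at row 4
Move 10: O drops in col 2, lands at row 3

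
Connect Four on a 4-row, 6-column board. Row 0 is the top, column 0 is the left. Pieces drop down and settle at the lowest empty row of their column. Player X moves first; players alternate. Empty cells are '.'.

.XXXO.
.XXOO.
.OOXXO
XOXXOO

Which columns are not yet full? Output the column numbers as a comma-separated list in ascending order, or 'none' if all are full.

Answer: 0,5

Derivation:
col 0: top cell = '.' → open
col 1: top cell = 'X' → FULL
col 2: top cell = 'X' → FULL
col 3: top cell = 'X' → FULL
col 4: top cell = 'O' → FULL
col 5: top cell = '.' → open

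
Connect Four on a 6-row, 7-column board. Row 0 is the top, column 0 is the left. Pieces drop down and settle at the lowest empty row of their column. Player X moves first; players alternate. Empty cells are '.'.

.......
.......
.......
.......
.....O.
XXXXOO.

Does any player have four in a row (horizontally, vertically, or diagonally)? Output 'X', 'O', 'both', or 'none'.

X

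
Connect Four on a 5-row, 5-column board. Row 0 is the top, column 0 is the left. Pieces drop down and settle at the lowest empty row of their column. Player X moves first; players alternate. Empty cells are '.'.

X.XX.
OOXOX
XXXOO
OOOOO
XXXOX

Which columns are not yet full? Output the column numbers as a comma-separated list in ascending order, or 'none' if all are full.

col 0: top cell = 'X' → FULL
col 1: top cell = '.' → open
col 2: top cell = 'X' → FULL
col 3: top cell = 'X' → FULL
col 4: top cell = '.' → open

Answer: 1,4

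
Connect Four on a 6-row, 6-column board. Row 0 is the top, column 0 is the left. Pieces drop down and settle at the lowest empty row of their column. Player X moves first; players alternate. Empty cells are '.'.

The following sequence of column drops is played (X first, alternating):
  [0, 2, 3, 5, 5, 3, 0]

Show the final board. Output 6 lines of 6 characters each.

Answer: ......
......
......
......
X..O.X
X.OX.O

Derivation:
Move 1: X drops in col 0, lands at row 5
Move 2: O drops in col 2, lands at row 5
Move 3: X drops in col 3, lands at row 5
Move 4: O drops in col 5, lands at row 5
Move 5: X drops in col 5, lands at row 4
Move 6: O drops in col 3, lands at row 4
Move 7: X drops in col 0, lands at row 4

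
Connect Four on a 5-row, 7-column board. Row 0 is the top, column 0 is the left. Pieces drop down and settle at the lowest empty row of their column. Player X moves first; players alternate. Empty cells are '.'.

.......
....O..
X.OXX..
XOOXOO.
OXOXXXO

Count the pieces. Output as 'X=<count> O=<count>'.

X=9 O=9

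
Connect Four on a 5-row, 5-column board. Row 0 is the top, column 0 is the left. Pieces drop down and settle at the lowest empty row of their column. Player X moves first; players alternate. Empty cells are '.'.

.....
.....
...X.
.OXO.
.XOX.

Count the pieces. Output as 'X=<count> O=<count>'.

X=4 O=3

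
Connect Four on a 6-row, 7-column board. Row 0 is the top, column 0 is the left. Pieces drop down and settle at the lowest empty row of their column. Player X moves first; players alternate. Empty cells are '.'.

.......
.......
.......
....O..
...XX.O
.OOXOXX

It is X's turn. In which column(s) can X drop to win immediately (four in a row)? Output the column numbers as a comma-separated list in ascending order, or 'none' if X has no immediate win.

Answer: none

Derivation:
col 0: drop X → no win
col 1: drop X → no win
col 2: drop X → no win
col 3: drop X → no win
col 4: drop X → no win
col 5: drop X → no win
col 6: drop X → no win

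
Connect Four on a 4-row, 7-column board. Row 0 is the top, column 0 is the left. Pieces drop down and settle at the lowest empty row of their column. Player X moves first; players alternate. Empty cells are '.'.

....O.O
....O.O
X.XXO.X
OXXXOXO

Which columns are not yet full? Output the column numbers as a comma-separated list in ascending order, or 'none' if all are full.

col 0: top cell = '.' → open
col 1: top cell = '.' → open
col 2: top cell = '.' → open
col 3: top cell = '.' → open
col 4: top cell = 'O' → FULL
col 5: top cell = '.' → open
col 6: top cell = 'O' → FULL

Answer: 0,1,2,3,5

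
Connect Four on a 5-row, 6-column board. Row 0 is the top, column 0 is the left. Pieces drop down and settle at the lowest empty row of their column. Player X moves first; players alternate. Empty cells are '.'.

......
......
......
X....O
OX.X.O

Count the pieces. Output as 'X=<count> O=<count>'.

X=3 O=3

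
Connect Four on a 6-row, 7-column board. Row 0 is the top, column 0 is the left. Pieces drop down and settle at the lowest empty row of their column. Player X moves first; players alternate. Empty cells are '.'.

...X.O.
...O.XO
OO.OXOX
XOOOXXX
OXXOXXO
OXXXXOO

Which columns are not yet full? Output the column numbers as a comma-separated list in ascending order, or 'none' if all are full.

col 0: top cell = '.' → open
col 1: top cell = '.' → open
col 2: top cell = '.' → open
col 3: top cell = 'X' → FULL
col 4: top cell = '.' → open
col 5: top cell = 'O' → FULL
col 6: top cell = '.' → open

Answer: 0,1,2,4,6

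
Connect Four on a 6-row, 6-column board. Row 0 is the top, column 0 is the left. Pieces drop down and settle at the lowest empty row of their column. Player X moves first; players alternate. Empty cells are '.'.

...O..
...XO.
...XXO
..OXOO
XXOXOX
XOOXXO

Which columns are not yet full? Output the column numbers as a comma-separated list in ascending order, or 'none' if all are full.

Answer: 0,1,2,4,5

Derivation:
col 0: top cell = '.' → open
col 1: top cell = '.' → open
col 2: top cell = '.' → open
col 3: top cell = 'O' → FULL
col 4: top cell = '.' → open
col 5: top cell = '.' → open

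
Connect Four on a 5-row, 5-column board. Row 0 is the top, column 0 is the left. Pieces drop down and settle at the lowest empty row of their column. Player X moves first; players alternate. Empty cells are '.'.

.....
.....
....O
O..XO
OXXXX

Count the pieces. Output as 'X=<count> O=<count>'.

X=5 O=4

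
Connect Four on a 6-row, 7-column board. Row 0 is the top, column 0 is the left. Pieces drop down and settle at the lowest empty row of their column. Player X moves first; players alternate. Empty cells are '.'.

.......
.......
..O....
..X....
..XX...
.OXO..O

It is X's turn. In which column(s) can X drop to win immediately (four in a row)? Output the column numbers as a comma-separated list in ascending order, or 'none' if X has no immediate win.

col 0: drop X → no win
col 1: drop X → no win
col 2: drop X → no win
col 3: drop X → no win
col 4: drop X → no win
col 5: drop X → no win
col 6: drop X → no win

Answer: none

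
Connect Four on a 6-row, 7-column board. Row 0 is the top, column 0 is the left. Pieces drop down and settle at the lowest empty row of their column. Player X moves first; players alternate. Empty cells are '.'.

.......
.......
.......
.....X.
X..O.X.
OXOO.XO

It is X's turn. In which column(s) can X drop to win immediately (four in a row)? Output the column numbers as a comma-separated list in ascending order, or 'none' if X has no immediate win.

Answer: 5

Derivation:
col 0: drop X → no win
col 1: drop X → no win
col 2: drop X → no win
col 3: drop X → no win
col 4: drop X → no win
col 5: drop X → WIN!
col 6: drop X → no win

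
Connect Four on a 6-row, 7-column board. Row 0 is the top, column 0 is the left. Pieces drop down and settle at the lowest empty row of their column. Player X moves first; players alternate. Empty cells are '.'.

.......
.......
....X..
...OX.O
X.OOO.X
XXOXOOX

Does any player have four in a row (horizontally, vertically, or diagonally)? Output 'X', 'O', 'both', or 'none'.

none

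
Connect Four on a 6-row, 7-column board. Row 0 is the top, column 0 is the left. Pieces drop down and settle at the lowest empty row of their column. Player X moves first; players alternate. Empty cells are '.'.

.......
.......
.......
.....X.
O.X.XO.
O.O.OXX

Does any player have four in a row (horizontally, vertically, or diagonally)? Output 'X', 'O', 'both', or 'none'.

none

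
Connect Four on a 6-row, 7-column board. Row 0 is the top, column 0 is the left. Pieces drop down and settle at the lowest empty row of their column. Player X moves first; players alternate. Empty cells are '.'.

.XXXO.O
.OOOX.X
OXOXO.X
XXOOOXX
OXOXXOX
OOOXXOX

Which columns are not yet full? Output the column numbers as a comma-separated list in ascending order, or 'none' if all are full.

col 0: top cell = '.' → open
col 1: top cell = 'X' → FULL
col 2: top cell = 'X' → FULL
col 3: top cell = 'X' → FULL
col 4: top cell = 'O' → FULL
col 5: top cell = '.' → open
col 6: top cell = 'O' → FULL

Answer: 0,5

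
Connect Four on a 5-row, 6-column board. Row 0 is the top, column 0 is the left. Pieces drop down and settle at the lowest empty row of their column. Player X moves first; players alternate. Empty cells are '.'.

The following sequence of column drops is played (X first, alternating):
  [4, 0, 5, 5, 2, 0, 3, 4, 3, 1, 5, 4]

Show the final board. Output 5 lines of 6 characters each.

Move 1: X drops in col 4, lands at row 4
Move 2: O drops in col 0, lands at row 4
Move 3: X drops in col 5, lands at row 4
Move 4: O drops in col 5, lands at row 3
Move 5: X drops in col 2, lands at row 4
Move 6: O drops in col 0, lands at row 3
Move 7: X drops in col 3, lands at row 4
Move 8: O drops in col 4, lands at row 3
Move 9: X drops in col 3, lands at row 3
Move 10: O drops in col 1, lands at row 4
Move 11: X drops in col 5, lands at row 2
Move 12: O drops in col 4, lands at row 2

Answer: ......
......
....OX
O..XOO
OOXXXX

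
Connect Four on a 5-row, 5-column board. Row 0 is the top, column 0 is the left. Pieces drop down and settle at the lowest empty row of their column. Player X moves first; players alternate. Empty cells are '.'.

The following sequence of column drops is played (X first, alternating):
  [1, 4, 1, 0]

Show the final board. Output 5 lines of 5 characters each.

Answer: .....
.....
.....
.X...
OX..O

Derivation:
Move 1: X drops in col 1, lands at row 4
Move 2: O drops in col 4, lands at row 4
Move 3: X drops in col 1, lands at row 3
Move 4: O drops in col 0, lands at row 4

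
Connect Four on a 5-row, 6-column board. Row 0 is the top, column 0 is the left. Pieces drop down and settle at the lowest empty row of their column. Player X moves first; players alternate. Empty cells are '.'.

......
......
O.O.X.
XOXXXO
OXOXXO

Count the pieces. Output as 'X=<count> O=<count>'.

X=8 O=7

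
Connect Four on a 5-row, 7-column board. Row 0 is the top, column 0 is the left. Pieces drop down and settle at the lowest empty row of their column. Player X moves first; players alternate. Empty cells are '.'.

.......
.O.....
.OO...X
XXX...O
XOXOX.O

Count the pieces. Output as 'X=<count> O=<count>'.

X=7 O=7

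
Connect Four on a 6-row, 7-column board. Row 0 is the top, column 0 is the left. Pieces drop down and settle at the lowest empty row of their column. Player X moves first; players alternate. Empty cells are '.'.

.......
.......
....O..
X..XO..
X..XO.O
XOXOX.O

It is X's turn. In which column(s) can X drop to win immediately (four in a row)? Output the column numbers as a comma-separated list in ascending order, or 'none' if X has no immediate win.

Answer: 0

Derivation:
col 0: drop X → WIN!
col 1: drop X → no win
col 2: drop X → no win
col 3: drop X → no win
col 4: drop X → no win
col 5: drop X → no win
col 6: drop X → no win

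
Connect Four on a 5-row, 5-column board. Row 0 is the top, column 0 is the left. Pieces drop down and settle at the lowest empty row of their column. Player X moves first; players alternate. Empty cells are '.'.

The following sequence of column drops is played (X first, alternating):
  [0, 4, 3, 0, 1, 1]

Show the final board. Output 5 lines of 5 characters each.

Answer: .....
.....
.....
OO...
XX.XO

Derivation:
Move 1: X drops in col 0, lands at row 4
Move 2: O drops in col 4, lands at row 4
Move 3: X drops in col 3, lands at row 4
Move 4: O drops in col 0, lands at row 3
Move 5: X drops in col 1, lands at row 4
Move 6: O drops in col 1, lands at row 3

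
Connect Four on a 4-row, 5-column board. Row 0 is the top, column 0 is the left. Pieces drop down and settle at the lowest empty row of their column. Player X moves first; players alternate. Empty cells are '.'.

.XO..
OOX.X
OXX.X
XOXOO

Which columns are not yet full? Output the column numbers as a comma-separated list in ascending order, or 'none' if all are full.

Answer: 0,3,4

Derivation:
col 0: top cell = '.' → open
col 1: top cell = 'X' → FULL
col 2: top cell = 'O' → FULL
col 3: top cell = '.' → open
col 4: top cell = '.' → open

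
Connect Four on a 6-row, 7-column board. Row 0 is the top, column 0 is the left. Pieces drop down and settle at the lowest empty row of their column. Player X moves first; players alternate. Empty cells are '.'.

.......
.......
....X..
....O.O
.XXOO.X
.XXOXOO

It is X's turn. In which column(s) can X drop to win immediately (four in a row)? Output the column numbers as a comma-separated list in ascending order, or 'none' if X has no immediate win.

Answer: 3

Derivation:
col 0: drop X → no win
col 1: drop X → no win
col 2: drop X → no win
col 3: drop X → WIN!
col 4: drop X → no win
col 5: drop X → no win
col 6: drop X → no win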